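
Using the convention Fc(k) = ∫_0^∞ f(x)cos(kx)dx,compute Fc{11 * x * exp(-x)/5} 11 * (1 - k^2)/(5 * (k^2+1)^2)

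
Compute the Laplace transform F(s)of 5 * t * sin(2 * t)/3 20 * s/(3 * (s^2 + 4)^2)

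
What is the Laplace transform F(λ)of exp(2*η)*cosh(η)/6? (λ - 2)/(6*((λ - 2)^2 - 1))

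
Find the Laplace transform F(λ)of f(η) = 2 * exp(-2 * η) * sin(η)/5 2/(5 * ((λ+2)^2+1))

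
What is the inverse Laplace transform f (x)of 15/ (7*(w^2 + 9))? 5*sin (3*x)/7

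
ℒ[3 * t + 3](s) 3/s + 3/s^2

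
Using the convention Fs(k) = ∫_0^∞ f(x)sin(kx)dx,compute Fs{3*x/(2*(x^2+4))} 3*pi*exp(-2*k)/4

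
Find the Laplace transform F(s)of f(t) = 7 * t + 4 7/s^2 + 4/s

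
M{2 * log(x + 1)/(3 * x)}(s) -2 * pi * csc(pi * s)/(3 * s - 3)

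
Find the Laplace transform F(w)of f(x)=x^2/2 w^(-3)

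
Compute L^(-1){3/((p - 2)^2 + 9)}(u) exp(2*u)*sin(3*u)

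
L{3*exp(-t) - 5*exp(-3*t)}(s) 3/(s + 1) - 5/(s + 3)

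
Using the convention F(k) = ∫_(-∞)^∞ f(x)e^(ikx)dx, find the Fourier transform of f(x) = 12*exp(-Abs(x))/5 24/(5*(k^2 + 1))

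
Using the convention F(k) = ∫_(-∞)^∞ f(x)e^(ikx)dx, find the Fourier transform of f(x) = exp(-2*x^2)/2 sqrt(2)*sqrt(pi)*exp(-k^2/8)/4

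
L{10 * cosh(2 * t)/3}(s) 10 * s/(3 * (s^2 - 4))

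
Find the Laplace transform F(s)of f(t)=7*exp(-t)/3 7/(3*(s + 1))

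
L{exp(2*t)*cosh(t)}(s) (s - 2)/((s - 2)^2 - 1)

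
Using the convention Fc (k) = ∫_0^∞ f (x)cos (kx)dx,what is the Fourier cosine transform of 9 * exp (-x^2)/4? 9 * sqrt (pi) * exp (-k^2/4)/8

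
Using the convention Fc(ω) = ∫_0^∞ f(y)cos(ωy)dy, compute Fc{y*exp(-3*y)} (9 - ω^2)/(ω^2 + 9)^2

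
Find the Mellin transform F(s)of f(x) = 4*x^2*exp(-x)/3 4*gamma(s + 2)/3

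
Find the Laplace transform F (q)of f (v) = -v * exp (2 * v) -1/ (q - 2)^2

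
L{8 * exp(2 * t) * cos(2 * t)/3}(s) 8 * (s - 2)/(3 * ((s - 2)^2+4))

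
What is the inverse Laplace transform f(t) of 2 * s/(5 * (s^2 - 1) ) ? 2 * cosh(t) /5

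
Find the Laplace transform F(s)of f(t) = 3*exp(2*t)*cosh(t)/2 3*(s - 2)/(2*((s - 2)^2 - 1))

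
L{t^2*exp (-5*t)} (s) 2/ (s + 5)^3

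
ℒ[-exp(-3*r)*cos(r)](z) (-z - 3) /((z+3) ^2+1) 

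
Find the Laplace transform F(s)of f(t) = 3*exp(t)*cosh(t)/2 3*(s - 1)/(2*s*(s - 2))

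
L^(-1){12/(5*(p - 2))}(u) 12*exp(2*u)/5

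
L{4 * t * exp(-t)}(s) 4/(s+1)^2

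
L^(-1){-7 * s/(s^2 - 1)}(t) -7 * cosh(t)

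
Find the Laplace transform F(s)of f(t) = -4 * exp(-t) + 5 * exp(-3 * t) 5/(s + 3) - 4/(s + 1)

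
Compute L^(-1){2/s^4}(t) t^3/3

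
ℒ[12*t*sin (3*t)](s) 72*s/ (s^2 + 9)^2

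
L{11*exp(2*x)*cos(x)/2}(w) 11*(w - 2)/(2*((w - 2)^2 + 1))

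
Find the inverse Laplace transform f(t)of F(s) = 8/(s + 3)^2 8 * t * exp(-3 * t)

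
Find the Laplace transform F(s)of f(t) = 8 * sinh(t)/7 8/(7 * (s^2-1))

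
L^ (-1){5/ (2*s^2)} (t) 5*t/2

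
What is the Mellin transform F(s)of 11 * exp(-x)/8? 11 * gamma(s)/8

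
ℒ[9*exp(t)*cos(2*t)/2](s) 9*(s - 1)/(2*((s - 1)^2 + 4))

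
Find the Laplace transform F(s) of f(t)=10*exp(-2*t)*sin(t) 10/((s + 2) ^2 + 1) 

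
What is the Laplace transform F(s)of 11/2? 11/(2*s)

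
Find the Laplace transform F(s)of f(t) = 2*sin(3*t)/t 2*atan(3/s)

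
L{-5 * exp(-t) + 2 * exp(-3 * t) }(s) 2/(s + 3) - 5/(s + 1) 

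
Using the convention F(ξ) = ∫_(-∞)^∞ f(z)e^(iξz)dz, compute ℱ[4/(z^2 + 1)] 4 * pi * exp(-Abs(ξ))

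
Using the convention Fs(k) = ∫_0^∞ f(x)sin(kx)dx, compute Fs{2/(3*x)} pi/3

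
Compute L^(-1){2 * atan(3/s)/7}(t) 2 * sin(3 * t)/(7 * t)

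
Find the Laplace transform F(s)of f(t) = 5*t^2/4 5/(2*s^3)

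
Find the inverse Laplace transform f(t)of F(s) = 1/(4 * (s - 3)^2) t * exp(3 * t)/4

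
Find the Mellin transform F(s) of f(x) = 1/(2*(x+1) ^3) pi*(s - 2)*(s - 1) /(4*sin(pi*s) ) 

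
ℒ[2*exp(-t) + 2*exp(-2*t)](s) 2/(s + 2) + 2/(s + 1)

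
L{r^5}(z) 120/z^6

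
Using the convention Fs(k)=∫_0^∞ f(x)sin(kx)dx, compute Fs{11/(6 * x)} 11 * pi/12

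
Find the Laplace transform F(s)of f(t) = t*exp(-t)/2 1/(2*(s + 1)^2)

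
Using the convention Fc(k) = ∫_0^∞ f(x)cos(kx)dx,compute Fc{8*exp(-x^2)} 4*sqrt(pi)*exp(-k^2/4)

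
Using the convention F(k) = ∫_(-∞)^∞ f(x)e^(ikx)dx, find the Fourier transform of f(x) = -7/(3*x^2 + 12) -7*pi*exp(-2*Abs(k))/6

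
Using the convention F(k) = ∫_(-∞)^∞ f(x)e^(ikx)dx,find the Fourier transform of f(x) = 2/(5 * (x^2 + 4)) pi * exp(-2 * Abs(k))/5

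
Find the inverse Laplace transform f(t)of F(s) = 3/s 3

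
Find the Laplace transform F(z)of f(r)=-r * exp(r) -1/(z - 1)^2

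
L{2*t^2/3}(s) 4/(3*s^3) 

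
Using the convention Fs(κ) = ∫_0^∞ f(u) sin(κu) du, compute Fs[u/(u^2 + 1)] pi*exp(-κ) /2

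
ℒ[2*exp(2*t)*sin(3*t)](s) 6/((s - 2)^2 + 9)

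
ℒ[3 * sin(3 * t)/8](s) 9/(8 * (s^2+9))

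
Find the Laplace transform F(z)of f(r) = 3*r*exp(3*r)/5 3/(5*(z - 3)^2)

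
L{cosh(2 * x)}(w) w/(w^2 - 4)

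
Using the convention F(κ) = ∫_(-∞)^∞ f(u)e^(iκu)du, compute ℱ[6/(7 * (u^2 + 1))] 6 * pi * exp(-Abs(κ))/7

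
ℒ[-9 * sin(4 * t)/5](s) -36/(5 * s^2 + 80)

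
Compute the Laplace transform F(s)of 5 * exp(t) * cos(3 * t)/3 5 * (s - 1)/(3 * ((s - 1)^2 + 9))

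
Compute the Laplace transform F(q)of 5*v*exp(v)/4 5/(4*(q - 1)^2)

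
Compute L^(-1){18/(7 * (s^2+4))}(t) 9 * sin(2 * t)/7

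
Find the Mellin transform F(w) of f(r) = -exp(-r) -gamma(w) 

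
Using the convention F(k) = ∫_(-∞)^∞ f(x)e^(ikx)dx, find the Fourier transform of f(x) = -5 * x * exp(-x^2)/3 -5 * I * sqrt(pi) * k * exp(-k^2/4)/6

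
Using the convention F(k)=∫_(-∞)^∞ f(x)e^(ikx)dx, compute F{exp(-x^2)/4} sqrt(pi)*exp(-k^2/4)/4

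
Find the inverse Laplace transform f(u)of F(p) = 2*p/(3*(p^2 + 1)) 2*cos(u)/3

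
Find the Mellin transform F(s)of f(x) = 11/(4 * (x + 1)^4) 11 * gamma(s) * gamma(4 - s)/24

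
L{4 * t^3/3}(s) 8/s^4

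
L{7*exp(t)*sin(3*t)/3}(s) 7/((s - 1)^2 + 9)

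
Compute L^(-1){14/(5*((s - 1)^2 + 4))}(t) 7*exp(t)*sin(2*t)/5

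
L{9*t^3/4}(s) 27/(2*s^4)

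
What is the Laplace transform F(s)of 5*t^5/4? 150/s^6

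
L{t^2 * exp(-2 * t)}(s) 2/(s + 2)^3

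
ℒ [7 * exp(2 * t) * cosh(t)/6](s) 7 * (s - 2)/(6 * ((s - 2)^2 - 1))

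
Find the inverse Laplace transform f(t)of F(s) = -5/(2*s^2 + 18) -5*sin(3*t)/6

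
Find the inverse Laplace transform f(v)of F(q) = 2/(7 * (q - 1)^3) v^2 * exp(v)/7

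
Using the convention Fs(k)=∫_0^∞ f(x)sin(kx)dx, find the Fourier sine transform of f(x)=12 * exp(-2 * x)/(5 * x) 12 * atan(k/2)/5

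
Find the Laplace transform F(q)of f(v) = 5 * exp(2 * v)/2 5/(2 * (q - 2))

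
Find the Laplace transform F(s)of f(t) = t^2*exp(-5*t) 2/(s + 5)^3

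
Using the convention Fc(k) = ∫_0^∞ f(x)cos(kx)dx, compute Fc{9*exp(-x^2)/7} 9*sqrt(pi)*exp(-k^2/4)/14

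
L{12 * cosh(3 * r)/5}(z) 12 * z/(5 * (z^2 - 9))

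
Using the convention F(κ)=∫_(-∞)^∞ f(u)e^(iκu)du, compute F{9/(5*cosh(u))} 9*pi/(5*cosh(pi*κ/2))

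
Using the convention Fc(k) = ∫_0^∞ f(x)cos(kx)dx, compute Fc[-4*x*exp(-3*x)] 4*(k^2 - 9)/(k^2 + 9)^2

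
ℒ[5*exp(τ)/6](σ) 5/(6*(σ - 1))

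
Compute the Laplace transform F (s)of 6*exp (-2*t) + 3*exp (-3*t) 6/ (s + 2) + 3/ (s + 3)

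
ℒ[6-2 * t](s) 6/s - 2/s^2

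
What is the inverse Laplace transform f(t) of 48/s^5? 2 * t^4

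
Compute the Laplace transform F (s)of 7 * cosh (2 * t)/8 7 * s/ (8 * (s^2 - 4))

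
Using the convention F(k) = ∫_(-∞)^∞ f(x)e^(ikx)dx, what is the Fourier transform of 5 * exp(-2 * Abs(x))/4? 5/(k^2 + 4)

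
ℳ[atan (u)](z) -pi*sec (pi*z/2)/ (2*z)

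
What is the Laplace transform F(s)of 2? 2/s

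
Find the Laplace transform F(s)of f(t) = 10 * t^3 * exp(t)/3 20/(s - 1)^4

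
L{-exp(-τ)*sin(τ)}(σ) -1/((σ + 1)^2 + 1)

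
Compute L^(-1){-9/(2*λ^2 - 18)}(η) -3*sinh(3*η)/2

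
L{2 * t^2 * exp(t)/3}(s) 4/(3 * (s - 1)^3)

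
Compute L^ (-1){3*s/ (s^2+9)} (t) 3*cos (3*t)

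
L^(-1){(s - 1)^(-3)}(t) t^2*exp(t)/2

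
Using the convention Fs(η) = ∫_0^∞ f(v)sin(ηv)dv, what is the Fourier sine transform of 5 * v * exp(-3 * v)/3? 10 * η/(η^2 + 9)^2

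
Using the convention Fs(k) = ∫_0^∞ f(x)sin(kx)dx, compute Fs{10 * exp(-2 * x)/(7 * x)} 10 * atan(k/2)/7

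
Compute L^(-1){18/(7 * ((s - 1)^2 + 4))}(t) 9 * exp(t) * sin(2 * t)/7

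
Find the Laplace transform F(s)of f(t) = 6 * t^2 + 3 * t 12/s^3 + 3/s^2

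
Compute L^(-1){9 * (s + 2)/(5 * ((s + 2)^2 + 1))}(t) 9 * exp(-2 * t) * cos(t)/5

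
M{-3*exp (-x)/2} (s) -3*gamma (s)/2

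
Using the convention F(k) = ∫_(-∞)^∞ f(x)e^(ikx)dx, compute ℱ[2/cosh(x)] 2*pi/cosh(pi*k/2)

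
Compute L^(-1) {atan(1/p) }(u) sin(u) /u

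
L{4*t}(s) 4/s^2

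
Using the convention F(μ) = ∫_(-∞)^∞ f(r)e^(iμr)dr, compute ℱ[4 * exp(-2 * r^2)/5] 2 * sqrt(2) * sqrt(pi) * exp(-μ^2/8)/5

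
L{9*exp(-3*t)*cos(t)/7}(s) 9*(s + 3)/(7*((s + 3)^2 + 1))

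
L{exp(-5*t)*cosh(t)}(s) (s + 5)/((s + 5)^2 - 1)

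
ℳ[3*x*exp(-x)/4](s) 3*gamma(s + 1)/4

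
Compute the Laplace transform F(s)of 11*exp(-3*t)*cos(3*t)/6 11*(s + 3)/(6*((s + 3)^2 + 9))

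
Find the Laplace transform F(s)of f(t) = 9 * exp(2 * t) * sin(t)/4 9/(4 * ((s - 2)^2 + 1))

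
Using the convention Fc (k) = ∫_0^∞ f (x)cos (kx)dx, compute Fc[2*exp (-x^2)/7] sqrt (pi)*exp (-k^2/4)/7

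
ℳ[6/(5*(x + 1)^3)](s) 3*pi*(s - 2)*(s - 1)/(5*sin(pi*s))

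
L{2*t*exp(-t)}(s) 2/(s + 1)^2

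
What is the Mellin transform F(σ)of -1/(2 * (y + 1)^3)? -pi * (σ - 2) * (σ - 1)/(4 * sin(pi * σ))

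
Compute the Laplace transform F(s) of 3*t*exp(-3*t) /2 3/(2*(s + 3) ^2) 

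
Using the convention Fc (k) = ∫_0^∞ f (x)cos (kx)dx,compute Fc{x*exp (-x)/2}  (1 - k^2)/ (2*(k^2 + 1)^2)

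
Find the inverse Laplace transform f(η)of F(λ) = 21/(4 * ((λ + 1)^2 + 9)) 7 * exp(-η) * sin(3 * η)/4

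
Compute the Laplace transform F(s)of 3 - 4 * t 3/s - 4/s^2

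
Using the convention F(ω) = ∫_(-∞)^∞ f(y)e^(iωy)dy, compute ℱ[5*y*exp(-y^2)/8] 5*I*sqrt(pi)*ω*exp(-ω^2/4)/16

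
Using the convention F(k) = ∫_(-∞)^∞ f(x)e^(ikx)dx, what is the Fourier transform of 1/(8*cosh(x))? pi/(8*cosh(pi*k/2))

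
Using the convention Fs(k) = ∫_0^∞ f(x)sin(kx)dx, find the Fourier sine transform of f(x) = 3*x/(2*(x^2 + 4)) 3*pi*exp(-2*k)/4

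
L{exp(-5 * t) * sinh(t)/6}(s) 1/(6 * ((s+5)^2-1))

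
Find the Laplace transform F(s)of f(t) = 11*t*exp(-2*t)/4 11/(4*(s + 2)^2)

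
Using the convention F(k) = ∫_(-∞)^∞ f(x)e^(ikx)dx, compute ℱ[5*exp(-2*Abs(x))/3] 20/(3*(k^2 + 4))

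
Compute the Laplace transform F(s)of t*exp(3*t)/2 1/(2*(s - 3)^2)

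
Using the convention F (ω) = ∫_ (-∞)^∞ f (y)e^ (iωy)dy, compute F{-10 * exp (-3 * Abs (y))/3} -20/ (ω^2+9)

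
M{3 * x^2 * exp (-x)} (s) 3 * gamma (s + 2)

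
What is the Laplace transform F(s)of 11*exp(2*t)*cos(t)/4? 11*(s - 2)/(4*((s - 2)^2+1))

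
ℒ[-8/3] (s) -8/(3 * s)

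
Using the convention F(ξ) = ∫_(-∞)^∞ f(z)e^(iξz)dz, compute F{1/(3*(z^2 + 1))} pi*exp(-Abs(ξ))/3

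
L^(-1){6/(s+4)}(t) 6 * exp(-4 * t)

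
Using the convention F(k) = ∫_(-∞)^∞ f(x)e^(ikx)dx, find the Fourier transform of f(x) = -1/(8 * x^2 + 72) -pi * exp(-3 * Abs(k))/24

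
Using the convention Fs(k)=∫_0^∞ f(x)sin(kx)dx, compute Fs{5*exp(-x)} 5*k/(k^2+1)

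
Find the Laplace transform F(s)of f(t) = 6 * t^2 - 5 12/s^3 - 5/s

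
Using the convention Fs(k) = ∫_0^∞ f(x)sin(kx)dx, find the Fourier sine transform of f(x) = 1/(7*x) pi/14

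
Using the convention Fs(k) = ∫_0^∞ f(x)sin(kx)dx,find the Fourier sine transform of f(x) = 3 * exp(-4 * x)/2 3 * k/(2 * (k^2 + 16))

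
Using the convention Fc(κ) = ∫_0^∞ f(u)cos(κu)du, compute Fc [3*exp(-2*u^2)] 3*sqrt(2)*sqrt(pi)*exp(-κ^2/8)/4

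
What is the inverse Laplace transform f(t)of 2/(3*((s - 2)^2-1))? 2*exp(2*t)*sinh(t)/3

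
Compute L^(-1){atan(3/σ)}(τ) sin(3*τ)/τ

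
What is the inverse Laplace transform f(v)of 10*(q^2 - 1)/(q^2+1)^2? 10*v*cos(v)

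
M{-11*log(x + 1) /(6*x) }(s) 11*pi*csc(pi*s) /(6*(s - 1) ) 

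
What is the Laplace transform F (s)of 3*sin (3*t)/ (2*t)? 3*atan (3/s)/2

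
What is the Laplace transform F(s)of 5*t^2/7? 10/(7*s^3)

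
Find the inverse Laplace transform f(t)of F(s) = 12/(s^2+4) 6*sin(2*t)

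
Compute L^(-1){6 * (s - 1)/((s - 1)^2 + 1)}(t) 6 * exp(t) * cos(t)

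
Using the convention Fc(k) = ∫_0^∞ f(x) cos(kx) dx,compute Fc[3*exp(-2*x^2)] 3*sqrt(2)*sqrt(pi)*exp(-k^2/8) /4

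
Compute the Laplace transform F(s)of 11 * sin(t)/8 11/(8 * (s^2 + 1))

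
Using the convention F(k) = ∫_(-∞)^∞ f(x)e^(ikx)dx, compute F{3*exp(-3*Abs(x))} 18/(k^2 + 9)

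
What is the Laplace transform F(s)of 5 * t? 5/s^2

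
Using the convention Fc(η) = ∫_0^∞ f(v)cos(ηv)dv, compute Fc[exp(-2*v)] 2/(η^2 + 4)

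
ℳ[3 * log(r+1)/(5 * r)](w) -3 * pi * csc(pi * w)/(5 * w - 5)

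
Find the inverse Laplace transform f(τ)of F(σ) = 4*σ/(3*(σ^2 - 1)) 4*cosh(τ)/3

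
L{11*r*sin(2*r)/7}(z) 44*z/(7*(z^2 + 4)^2)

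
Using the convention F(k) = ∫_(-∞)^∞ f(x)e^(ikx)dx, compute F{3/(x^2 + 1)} 3*pi*exp(-Abs(k))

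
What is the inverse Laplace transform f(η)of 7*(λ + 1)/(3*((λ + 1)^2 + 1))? 7*exp(-η)*cos(η)/3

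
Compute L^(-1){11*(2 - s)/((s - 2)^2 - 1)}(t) -11*exp(2*t)*cosh(t)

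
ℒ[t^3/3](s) 2/s^4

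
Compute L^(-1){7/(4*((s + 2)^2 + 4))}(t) 7*exp(-2*t)*sin(2*t)/8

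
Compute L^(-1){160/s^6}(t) 4*t^5/3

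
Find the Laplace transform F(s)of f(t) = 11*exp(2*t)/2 11/(2*(s - 2))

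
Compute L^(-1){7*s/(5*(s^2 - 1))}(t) 7*cosh(t)/5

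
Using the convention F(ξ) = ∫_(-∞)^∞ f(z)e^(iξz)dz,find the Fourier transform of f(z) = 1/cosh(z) pi/cosh(pi*ξ/2)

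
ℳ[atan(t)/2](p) -pi * sec(pi * p/2)/(4 * p)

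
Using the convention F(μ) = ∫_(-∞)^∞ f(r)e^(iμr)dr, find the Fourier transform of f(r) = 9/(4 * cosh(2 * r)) 9 * pi/(8 * cosh(pi * μ/4))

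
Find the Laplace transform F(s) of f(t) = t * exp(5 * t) (s - 5) ^(-2) 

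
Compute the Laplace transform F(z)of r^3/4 3/(2 * z^4)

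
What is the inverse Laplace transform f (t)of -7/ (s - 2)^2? -7*t*exp (2*t)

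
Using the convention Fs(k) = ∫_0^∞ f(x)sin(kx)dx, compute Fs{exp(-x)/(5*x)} atan(k)/5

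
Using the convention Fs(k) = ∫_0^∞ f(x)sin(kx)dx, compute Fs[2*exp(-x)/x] 2*atan(k)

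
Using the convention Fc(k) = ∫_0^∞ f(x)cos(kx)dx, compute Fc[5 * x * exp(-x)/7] 5 * (1 - k^2)/(7 * (k^2 + 1)^2)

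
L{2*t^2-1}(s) 4/s^3-1/s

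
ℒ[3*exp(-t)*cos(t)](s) 3*(s+1) /((s+1) ^2+1) 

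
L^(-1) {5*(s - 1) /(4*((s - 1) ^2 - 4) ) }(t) 5*exp(t)*cosh(2*t) /4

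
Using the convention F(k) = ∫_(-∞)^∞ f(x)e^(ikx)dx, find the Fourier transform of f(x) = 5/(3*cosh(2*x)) 5*pi/(6*cosh(pi*k/4))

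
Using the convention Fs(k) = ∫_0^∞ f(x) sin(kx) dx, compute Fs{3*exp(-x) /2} 3*k/(2*(k^2 + 1) ) 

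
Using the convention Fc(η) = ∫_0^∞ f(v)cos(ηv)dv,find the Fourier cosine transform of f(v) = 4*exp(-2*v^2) sqrt(2)*sqrt(pi)*exp(-η^2/8)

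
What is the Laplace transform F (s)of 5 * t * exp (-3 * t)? 5/ (s + 3)^2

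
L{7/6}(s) 7/(6*s)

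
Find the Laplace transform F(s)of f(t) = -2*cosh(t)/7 -2*s/(7*s^2 - 7)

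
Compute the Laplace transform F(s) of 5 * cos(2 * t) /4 5 * s/(4 * (s^2 + 4) ) 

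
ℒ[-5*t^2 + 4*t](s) 4/s^2 - 10/s^3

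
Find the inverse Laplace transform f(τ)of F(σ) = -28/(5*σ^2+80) -7*sin(4*τ)/5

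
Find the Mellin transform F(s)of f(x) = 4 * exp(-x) 4 * gamma(s)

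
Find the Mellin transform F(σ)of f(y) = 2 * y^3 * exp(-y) 2 * gamma(σ + 3)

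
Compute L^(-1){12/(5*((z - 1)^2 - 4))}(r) 6*exp(r)*sinh(2*r)/5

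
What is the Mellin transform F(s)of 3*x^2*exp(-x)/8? 3*gamma(s + 2)/8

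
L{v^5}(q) 120/q^6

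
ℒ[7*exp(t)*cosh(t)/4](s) 7*(s - 1)/(4*s*(s - 2))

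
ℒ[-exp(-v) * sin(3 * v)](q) -3/((q + 1)^2 + 9)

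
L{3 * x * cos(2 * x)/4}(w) 3 * (w^2 - 4)/(4 * (w^2 + 4)^2)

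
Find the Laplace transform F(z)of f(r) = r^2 2/z^3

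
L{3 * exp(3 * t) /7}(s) 3/(7 * (s - 3) ) 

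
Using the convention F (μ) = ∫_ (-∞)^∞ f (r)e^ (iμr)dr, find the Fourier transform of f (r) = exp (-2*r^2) sqrt (2)*sqrt (pi)*exp (-μ^2/8)/2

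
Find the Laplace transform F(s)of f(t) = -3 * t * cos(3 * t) 3 * (9 - s^2)/(s^2 + 9)^2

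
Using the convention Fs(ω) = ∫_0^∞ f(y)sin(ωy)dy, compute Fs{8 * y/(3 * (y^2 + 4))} 4 * pi * exp(-2 * ω)/3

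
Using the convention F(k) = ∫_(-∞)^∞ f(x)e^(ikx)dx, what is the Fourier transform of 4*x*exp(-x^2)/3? 2*I*sqrt(pi)*k*exp(-k^2/4)/3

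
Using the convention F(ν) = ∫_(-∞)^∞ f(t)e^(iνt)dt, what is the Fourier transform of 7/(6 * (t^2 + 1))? 7 * pi * exp(-Abs(ν))/6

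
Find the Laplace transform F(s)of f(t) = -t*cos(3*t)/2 (9 - s^2)/(2*(s^2 + 9)^2)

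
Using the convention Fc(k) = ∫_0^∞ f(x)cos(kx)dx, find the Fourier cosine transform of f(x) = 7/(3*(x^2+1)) 7*pi*exp(-k)/6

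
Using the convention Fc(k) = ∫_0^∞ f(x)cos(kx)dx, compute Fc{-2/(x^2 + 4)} -pi * exp(-2 * k)/2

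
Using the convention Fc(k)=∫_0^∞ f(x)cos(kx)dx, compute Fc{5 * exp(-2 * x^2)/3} 5 * sqrt(2) * sqrt(pi) * exp(-k^2/8)/12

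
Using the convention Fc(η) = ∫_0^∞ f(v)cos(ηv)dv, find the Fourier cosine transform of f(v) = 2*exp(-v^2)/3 sqrt(pi)*exp(-η^2/4)/3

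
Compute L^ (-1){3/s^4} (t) t^3/2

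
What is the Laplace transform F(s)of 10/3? 10/(3*s)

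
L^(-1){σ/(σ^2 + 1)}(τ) cos(τ)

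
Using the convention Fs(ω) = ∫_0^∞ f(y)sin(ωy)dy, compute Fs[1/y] pi/2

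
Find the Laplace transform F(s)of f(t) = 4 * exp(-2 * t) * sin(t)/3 4/(3 * ((s + 2)^2 + 1))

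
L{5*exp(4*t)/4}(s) 5/(4*(s - 4))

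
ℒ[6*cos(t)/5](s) 6*s/(5*(s^2 + 1))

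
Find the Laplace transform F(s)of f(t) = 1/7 1/(7 * s)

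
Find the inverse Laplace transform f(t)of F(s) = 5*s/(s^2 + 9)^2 5*t*sin(3*t)/6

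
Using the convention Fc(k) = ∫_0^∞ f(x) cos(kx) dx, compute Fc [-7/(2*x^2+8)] -7*pi*exp(-2*k) /8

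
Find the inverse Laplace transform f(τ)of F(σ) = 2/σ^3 τ^2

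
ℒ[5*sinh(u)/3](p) 5/(3*(p^2 - 1))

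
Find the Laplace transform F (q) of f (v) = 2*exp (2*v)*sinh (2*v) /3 4/ (3*q*(q - 4) ) 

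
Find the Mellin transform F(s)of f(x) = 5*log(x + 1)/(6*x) -5*pi*csc(pi*s)/(6*s - 6)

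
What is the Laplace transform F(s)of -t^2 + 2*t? 2/s^2 - 2/s^3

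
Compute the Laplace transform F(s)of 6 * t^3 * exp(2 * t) 36/(s - 2)^4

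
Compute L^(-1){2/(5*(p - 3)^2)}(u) 2*u*exp(3*u)/5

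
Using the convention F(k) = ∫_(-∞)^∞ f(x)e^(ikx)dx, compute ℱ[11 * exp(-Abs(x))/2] 11/(k^2 + 1)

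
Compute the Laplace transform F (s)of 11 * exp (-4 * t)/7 11/ (7 * (s+4))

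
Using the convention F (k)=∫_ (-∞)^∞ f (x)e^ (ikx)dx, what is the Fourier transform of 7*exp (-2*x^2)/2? 7*sqrt (2)*sqrt (pi)*exp (-k^2/8)/4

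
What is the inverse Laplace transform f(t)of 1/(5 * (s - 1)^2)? t * exp(t)/5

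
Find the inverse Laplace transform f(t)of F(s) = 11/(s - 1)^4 11*t^3*exp(t)/6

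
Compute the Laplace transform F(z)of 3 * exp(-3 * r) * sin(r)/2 3/(2 * ((z + 3)^2 + 1))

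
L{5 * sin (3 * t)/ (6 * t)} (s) 5 * atan (3/s)/6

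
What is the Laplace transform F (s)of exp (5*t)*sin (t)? 1/ ( (s - 5)^2 + 1)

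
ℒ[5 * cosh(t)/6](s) 5 * s/(6 * (s^2-1))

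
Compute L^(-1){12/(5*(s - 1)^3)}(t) 6*t^2*exp(t)/5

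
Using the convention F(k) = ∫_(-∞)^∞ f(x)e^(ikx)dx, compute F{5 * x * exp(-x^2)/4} 5 * I * sqrt(pi) * k * exp(-k^2/4)/8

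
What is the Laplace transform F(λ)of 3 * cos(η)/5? 3 * λ/(5 * (λ^2+1))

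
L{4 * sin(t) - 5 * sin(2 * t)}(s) 4/(s^2 + 1) - 10/(s^2 + 4)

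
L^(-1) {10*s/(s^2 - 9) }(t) 10*cosh(3*t) 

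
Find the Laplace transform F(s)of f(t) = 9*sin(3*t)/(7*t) 9*atan(3/s)/7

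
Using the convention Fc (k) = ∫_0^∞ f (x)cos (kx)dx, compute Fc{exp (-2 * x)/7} 2/ (7 * (k^2 + 4))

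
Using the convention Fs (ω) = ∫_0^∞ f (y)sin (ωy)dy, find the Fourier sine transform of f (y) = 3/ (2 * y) 3 * pi/4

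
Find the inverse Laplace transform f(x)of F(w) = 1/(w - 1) exp(x)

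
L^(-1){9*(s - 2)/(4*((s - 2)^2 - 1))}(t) 9*exp(2*t)*cosh(t)/4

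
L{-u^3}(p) -6/p^4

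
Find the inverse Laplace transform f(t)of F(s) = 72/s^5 3 * t^4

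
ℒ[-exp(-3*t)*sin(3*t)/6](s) -1/(2*(s + 3)^2 + 18)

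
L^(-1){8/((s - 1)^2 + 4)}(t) 4 * exp(t) * sin(2 * t)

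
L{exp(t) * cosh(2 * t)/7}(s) (s - 1)/(7 * ((s - 1)^2 - 4))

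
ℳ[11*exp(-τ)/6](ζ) 11*gamma(ζ)/6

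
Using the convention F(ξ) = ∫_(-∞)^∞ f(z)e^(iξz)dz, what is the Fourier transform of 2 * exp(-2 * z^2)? sqrt(2) * sqrt(pi) * exp(-ξ^2/8)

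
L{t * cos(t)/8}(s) (s^2 - 1)/(8 * (s^2 + 1)^2)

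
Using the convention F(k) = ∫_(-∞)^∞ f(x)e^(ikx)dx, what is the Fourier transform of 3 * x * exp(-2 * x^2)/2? 3 * sqrt(2) * I * sqrt(pi) * k * exp(-k^2/8)/16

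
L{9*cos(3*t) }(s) 9*s/(s^2 + 9) 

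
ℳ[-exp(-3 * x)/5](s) -gamma(s)/(5 * 3^s)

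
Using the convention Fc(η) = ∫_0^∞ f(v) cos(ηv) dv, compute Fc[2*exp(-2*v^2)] sqrt(2)*sqrt(pi)*exp(-η^2/8) /2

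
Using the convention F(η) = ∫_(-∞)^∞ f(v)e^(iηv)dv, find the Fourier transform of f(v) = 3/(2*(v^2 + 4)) 3*pi*exp(-2*Abs(η))/4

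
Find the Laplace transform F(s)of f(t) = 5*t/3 5/(3*s^2)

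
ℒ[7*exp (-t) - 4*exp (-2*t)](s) 7/ (s+1) - 4/ (s+2)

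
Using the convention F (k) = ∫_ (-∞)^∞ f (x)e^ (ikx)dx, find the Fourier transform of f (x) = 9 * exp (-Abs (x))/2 9/ (k^2 + 1)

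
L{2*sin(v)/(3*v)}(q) 2*atan(1/q)/3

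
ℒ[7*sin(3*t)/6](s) 7/(2*(s^2 + 9))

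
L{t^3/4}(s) 3/(2*s^4)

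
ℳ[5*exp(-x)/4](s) 5*gamma(s)/4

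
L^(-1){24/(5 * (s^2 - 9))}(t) 8 * sinh(3 * t)/5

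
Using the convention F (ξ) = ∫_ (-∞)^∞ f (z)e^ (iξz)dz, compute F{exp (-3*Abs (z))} 6/ (ξ^2 + 9)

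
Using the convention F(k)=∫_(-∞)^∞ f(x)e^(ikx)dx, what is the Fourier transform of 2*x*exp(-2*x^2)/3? sqrt(2)*I*sqrt(pi)*k*exp(-k^2/8)/12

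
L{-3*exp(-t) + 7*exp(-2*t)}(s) 7/(s + 2) - 3/(s + 1)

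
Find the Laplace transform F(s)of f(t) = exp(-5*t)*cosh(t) (s + 5)/((s + 5)^2 - 1)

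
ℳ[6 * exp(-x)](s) 6 * gamma(s)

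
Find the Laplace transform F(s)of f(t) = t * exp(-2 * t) (s + 2)^(-2)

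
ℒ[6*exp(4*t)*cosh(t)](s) 6*(s - 4)/((s - 4)^2 - 1)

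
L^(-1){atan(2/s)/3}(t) sin(2 * t)/(3 * t)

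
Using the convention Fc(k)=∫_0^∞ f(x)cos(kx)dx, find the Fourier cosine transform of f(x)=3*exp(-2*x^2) 3*sqrt(2)*sqrt(pi)*exp(-k^2/8)/4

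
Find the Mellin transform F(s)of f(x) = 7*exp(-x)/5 7*gamma(s)/5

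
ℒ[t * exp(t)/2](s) 1/(2 * (s - 1)^2)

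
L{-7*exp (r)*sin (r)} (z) -7/ ( (z - 1)^2+1)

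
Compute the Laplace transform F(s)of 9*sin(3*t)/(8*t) 9*atan(3/s)/8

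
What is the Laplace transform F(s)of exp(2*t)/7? 1/(7*(s - 2))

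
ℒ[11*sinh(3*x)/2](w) 33/(2*(w^2 - 9))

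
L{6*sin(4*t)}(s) 24/(s^2 + 16)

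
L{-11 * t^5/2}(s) -660/s^6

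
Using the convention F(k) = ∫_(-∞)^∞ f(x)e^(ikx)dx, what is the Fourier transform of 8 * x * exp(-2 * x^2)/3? sqrt(2) * I * sqrt(pi) * k * exp(-k^2/8)/3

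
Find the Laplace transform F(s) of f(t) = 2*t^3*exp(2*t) 12/(s - 2) ^4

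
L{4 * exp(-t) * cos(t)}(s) 4 * (s + 1)/((s + 1)^2 + 1)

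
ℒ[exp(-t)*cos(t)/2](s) (s + 1)/(2*((s + 1)^2 + 1))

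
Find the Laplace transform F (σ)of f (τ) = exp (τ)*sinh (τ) 1/ (σ*(σ - 2))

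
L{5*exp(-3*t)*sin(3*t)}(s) 15/((s + 3)^2 + 9)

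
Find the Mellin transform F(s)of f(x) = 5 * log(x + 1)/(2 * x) -5 * pi * csc(pi * s)/(2 * s - 2)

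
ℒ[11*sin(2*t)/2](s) 11/(s^2+4)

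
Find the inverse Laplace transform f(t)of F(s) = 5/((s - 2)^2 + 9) 5 * exp(2 * t) * sin(3 * t)/3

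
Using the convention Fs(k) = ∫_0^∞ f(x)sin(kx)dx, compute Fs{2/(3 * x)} pi/3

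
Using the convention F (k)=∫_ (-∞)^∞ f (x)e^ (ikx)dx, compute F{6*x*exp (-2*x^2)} 3*sqrt (2)*I*sqrt (pi)*k*exp (-k^2/8)/4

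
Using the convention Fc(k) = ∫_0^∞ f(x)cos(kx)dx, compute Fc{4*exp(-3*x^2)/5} 2*sqrt(3)*sqrt(pi)*exp(-k^2/12)/15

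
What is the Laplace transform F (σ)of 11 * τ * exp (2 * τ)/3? 11/ (3 * (σ - 2)^2)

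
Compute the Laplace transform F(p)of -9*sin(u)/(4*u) -9*atan(1/p)/4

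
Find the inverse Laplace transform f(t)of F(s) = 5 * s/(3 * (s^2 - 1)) 5 * cosh(t)/3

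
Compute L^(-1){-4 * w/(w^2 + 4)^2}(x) -x * sin(2 * x)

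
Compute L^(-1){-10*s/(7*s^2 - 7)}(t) -10*cosh(t)/7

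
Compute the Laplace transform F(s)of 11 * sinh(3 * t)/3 11/(s^2 - 9)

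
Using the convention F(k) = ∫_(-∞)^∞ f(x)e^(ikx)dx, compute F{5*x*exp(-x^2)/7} 5*I*sqrt(pi)*k*exp(-k^2/4)/14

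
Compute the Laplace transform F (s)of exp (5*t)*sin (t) 1/ ( (s - 5)^2 + 1)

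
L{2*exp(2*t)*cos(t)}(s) 2*(s - 2)/((s - 2)^2 + 1)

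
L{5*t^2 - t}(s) 10/s^3 - 1/s^2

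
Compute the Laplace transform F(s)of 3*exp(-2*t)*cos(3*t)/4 3*(s + 2)/(4*((s + 2)^2 + 9))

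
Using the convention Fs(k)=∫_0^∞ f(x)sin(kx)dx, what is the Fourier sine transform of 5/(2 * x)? 5 * pi/4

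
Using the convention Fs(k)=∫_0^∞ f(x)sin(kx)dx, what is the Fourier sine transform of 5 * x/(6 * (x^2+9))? 5 * pi * exp(-3 * k)/12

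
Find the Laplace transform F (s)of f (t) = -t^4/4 -6/s^5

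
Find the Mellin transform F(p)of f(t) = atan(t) -pi * sec(pi * p/2)/(2 * p)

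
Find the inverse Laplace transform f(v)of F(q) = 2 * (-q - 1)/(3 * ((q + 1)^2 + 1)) -2 * exp(-v) * cos(v)/3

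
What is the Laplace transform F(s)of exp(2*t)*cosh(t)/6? (s - 2)/(6*((s - 2)^2-1))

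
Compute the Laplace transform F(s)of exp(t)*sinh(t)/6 1/(6*s*(s - 2))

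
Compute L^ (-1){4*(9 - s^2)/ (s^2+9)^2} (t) -4*t*cos (3*t)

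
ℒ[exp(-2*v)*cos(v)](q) (q+2)/((q+2)^2+1)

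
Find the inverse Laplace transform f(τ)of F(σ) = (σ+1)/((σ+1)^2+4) exp(-τ) * cos(2 * τ)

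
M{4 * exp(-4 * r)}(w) 2^(2-2 * w) * gamma(w)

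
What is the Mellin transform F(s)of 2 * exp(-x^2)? gamma(s/2)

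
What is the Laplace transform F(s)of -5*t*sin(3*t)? -30*s/(s^2 + 9)^2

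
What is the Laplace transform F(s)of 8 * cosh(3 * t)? 8 * s/(s^2 - 9)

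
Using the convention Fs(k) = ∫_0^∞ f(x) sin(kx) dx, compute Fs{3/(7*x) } 3*pi/14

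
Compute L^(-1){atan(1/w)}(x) sin(x)/x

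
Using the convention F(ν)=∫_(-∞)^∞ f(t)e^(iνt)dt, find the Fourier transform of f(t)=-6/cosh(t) -6 * pi/cosh(pi * ν/2)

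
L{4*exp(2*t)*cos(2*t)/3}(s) 4*(s - 2)/(3*((s - 2)^2 + 4))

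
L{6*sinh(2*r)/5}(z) 12/(5*(z^2-4))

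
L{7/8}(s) 7/(8 * s)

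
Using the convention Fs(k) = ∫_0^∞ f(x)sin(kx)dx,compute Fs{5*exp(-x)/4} 5*k/(4*(k^2 + 1))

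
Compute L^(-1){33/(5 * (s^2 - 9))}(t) 11 * sinh(3 * t)/5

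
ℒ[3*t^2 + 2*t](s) 6/s^3 + 2/s^2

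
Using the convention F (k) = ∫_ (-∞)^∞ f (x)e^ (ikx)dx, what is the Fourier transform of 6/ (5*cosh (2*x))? 3*pi/ (5*cosh (pi*k/4))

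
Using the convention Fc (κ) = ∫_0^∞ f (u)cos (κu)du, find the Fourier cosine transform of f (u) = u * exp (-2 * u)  (4 - κ^2)/ (κ^2+4)^2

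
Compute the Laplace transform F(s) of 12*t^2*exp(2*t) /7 24/(7*(s - 2) ^3) 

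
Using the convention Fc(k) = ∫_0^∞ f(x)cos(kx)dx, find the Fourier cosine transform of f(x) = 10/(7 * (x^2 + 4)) 5 * pi * exp(-2 * k)/14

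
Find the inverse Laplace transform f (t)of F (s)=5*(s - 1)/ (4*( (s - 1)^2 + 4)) 5*exp (t)*cos (2*t)/4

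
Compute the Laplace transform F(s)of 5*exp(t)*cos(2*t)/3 5*(s - 1)/(3*((s - 1)^2 + 4))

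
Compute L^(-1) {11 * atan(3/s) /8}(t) 11 * sin(3 * t) /(8 * t) 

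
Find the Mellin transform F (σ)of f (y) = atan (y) -pi*sec (pi*σ/2)/ (2*σ)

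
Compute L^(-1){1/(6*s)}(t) 1/6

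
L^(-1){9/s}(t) 9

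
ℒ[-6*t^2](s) -12/s^3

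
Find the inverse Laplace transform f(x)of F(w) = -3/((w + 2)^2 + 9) -exp(-2*x)*sin(3*x)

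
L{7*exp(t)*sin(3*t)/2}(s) 21/(2*((s - 1)^2 + 9))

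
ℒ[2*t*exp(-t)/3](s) 2/(3*(s + 1)^2)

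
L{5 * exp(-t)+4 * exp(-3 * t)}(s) 4/(s+3)+5/(s+1)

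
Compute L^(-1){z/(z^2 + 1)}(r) cos(r)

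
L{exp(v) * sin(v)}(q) 1/((q - 1)^2+1)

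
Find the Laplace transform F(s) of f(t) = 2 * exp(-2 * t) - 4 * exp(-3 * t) 2/(s + 2) - 4/(s + 3) 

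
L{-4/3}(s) -4/(3 * s)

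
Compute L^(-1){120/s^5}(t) 5 * t^4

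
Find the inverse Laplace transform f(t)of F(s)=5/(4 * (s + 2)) 5 * exp(-2 * t)/4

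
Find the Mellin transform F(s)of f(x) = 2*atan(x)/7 -pi*sec(pi*s/2)/(7*s)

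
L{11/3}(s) 11/(3*s)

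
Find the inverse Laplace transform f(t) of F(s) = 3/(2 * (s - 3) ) 3 * exp(3 * t) /2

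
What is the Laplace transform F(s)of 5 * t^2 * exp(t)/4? 5/(2 * (s - 1)^3)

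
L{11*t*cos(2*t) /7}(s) 11*(s^2 - 4) /(7*(s^2 + 4) ^2) 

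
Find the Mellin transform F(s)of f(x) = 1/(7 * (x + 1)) pi * csc(pi * s)/7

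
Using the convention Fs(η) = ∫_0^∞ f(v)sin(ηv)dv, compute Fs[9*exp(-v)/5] 9*η/(5*(η^2 + 1))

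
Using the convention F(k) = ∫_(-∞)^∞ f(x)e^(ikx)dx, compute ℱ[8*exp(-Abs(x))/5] 16/(5*(k^2 + 1))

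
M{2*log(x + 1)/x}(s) -2*pi*csc(pi*s)/(s - 1)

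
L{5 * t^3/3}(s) 10/s^4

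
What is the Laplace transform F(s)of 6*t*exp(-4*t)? 6/(s+4)^2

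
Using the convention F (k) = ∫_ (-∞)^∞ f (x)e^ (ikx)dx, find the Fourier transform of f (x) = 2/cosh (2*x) pi/cosh (pi*k/4)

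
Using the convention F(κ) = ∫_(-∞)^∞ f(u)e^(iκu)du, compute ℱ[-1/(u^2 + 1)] -pi*exp(-Abs(κ))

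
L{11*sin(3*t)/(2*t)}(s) 11*atan(3/s)/2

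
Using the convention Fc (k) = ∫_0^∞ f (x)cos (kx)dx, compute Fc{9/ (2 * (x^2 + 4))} 9 * pi * exp (-2 * k)/8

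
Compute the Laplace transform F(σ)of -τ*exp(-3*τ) -1/(σ + 3)^2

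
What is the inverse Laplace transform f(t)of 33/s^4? 11*t^3/2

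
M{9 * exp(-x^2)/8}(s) 9 * gamma(s/2)/16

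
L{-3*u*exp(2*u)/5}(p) -3/(5*(p - 2)^2)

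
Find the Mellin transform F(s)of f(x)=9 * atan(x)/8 -9 * pi * sec(pi * s/2)/(16 * s)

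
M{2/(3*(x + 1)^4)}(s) gamma(s)*gamma(4 - s)/9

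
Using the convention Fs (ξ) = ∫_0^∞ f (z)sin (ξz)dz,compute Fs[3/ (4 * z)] 3 * pi/8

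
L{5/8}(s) 5/(8*s)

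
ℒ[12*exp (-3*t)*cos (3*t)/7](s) 12*(s+3)/ (7*( (s+3)^2+9))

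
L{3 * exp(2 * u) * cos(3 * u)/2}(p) 3 * (p - 2)/(2 * ((p - 2)^2 + 9))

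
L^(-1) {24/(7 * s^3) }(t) 12 * t^2/7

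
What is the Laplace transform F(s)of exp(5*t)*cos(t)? (s - 5)/((s - 5)^2 + 1)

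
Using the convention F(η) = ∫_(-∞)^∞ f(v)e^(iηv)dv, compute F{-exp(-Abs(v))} -2/(η^2 + 1)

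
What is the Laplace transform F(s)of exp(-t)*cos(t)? (s+1)/((s+1)^2+1)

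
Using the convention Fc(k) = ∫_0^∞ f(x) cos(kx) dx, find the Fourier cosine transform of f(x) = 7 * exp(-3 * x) 21/(k^2 + 9) 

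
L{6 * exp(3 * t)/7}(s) 6/(7 * (s - 3))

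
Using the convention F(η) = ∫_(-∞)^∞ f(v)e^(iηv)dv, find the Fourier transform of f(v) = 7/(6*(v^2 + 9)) 7*pi*exp(-3*Abs(η))/18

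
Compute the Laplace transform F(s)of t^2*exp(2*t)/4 1/(2*(s - 2)^3)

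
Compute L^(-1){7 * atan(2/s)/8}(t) 7 * sin(2 * t)/(8 * t)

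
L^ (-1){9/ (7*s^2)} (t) 9*t/7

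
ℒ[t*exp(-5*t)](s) (s + 5)^(-2)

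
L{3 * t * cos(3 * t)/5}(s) 3 * (s^2 - 9)/(5 * (s^2 + 9)^2)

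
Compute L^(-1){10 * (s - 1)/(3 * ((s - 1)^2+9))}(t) 10 * exp(t) * cos(3 * t)/3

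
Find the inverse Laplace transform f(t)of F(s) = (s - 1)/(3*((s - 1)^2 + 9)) exp(t)*cos(3*t)/3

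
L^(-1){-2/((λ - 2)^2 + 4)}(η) -exp(2 * η) * sin(2 * η)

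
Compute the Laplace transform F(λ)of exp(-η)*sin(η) 1/((λ + 1)^2 + 1)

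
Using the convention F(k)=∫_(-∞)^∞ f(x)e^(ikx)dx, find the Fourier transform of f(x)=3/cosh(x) 3 * pi/cosh(pi * k/2)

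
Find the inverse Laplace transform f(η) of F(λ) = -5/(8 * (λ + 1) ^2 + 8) -5 * exp(-η) * sin(η) /8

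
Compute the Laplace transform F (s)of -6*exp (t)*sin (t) -6/ ( (s - 1)^2+1)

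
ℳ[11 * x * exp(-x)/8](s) 11 * gamma(s + 1)/8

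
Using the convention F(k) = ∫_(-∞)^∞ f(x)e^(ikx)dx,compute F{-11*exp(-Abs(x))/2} -11/(k^2 + 1)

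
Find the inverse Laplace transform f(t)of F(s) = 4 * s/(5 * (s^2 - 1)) 4 * cosh(t)/5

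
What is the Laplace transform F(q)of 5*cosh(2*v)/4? 5*q/(4*(q^2 - 4))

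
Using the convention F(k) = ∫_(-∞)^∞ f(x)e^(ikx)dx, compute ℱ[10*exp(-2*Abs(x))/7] 40/(7*(k^2 + 4))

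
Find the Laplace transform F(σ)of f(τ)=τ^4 24/σ^5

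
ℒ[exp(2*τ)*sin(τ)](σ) 1/((σ - 2)^2 + 1)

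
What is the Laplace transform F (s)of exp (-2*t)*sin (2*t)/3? 2/ (3*( (s + 2)^2 + 4))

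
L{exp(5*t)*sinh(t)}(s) 1/((s - 5)^2 - 1)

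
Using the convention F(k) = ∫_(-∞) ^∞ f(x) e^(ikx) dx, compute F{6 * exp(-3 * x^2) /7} 2 * sqrt(3) * sqrt(pi) * exp(-k^2/12) /7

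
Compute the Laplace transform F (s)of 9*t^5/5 216/s^6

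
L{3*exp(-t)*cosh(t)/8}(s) 3*(s+1)/(8*s*(s+2))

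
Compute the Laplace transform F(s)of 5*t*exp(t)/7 5/(7*(s - 1)^2)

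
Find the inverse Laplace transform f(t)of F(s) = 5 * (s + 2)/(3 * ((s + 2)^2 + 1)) 5 * exp(-2 * t) * cos(t)/3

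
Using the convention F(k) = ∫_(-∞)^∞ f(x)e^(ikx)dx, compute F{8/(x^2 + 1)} 8*pi*exp(-Abs(k))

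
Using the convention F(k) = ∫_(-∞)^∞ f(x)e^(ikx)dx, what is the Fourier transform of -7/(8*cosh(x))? -7*pi/(8*cosh(pi*k/2))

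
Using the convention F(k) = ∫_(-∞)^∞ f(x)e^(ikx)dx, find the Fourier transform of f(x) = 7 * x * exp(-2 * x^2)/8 7 * sqrt(2) * I * sqrt(pi) * k * exp(-k^2/8)/64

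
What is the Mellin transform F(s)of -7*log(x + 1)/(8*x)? 7*pi*csc(pi*s)/(8*(s - 1))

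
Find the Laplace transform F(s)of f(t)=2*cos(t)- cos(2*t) 2*s/(s^2 + 1)- s/(s^2 + 4)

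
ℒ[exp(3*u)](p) 1/(p - 3)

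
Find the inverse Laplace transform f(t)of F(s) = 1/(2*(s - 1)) exp(t)/2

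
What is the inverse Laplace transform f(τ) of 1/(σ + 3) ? exp(-3*τ) 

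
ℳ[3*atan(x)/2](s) -3*pi*sec(pi*s/2)/(4*s)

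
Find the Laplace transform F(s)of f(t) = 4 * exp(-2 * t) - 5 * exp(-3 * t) 4/(s + 2) - 5/(s + 3)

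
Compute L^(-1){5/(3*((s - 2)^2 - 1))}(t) 5*exp(2*t)*sinh(t)/3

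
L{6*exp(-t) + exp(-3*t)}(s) 6/(s + 1) + 1/(s + 3)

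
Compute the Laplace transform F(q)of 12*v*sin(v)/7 24*q/(7*(q^2+1)^2)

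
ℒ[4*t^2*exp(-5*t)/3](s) 8/(3*(s+5)^3)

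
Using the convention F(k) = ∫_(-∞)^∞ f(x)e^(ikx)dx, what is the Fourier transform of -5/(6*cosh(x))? -5*pi/(6*cosh(pi*k/2))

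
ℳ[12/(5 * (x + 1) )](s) 12 * pi * csc(pi * s) /5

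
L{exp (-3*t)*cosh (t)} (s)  (s+3)/ ( (s+3)^2-1)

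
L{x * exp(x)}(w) (w - 1)^(-2)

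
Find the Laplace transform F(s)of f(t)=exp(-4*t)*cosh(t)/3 (s + 4)/(3*((s + 4)^2 - 1))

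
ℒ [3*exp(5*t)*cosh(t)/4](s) 3*(s - 5)/(4*((s - 5)^2 - 1))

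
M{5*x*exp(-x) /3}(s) 5*gamma(s+1) /3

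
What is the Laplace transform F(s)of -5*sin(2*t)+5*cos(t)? 5*s/(s^2+1) - 10/(s^2+4)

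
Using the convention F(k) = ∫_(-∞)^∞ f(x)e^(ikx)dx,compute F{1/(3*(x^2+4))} pi*exp(-2*Abs(k))/6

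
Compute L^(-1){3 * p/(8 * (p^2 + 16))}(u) 3 * cos(4 * u)/8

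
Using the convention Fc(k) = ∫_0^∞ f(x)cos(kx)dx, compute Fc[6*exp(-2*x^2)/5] 3*sqrt(2)*sqrt(pi)*exp(-k^2/8)/10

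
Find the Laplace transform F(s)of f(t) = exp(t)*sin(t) 1/((s - 1)^2 + 1)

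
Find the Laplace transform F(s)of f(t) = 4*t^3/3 8/s^4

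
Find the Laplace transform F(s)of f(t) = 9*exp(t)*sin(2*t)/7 18/(7*((s - 1)^2 + 4))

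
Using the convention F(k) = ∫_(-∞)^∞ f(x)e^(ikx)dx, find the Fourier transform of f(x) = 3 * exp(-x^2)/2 3 * sqrt(pi) * exp(-k^2/4)/2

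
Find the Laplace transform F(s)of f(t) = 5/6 5/(6*s)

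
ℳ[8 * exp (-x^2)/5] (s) 4 * gamma (s/2)/5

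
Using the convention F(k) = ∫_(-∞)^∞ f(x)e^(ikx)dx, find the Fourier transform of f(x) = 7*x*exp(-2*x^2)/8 7*sqrt(2)*I*sqrt(pi)*k*exp(-k^2/8)/64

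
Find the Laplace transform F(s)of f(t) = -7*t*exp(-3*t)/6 -7/(6*(s + 3)^2)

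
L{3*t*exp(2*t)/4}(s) 3/(4*(s - 2)^2)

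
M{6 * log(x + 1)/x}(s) -6 * pi * csc(pi * s)/(s - 1)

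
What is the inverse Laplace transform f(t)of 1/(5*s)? 1/5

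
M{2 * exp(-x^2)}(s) gamma(s/2)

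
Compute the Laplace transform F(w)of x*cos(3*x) (w^2 - 9)/(w^2+9)^2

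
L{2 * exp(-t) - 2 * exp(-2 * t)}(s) 2/(s + 1) - 2/(s + 2)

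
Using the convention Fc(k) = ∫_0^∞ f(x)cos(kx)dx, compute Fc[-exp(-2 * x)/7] -2/(7 * k^2 + 28)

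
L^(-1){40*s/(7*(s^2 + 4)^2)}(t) 10*t*sin(2*t)/7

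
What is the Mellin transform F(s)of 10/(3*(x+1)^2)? -10*pi*(s - 1)/(3*sin(pi*s))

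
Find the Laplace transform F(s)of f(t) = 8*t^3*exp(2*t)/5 48/(5*(s - 2)^4)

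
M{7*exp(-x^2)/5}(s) 7*gamma(s/2)/10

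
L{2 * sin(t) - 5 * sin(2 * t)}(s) 2/(s^2 + 1) - 10/(s^2 + 4)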